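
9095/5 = 1819= 1819.00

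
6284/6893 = 6284/6893=0.91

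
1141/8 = 1141/8  =  142.62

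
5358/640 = 2679/320 = 8.37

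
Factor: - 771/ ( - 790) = 2^(-1)*3^1*5^( - 1)*79^( - 1) * 257^1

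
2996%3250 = 2996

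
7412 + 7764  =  15176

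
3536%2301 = 1235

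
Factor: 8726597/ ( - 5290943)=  - 7^( - 1)*11^1*23^( - 1 )*59^(-1)*557^( - 1)*793327^1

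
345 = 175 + 170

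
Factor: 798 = 2^1*3^1*7^1*19^1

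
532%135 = 127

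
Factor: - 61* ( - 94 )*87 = 2^1*3^1*29^1*47^1*61^1 = 498858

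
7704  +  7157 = 14861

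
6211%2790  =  631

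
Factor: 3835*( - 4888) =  - 18745480  =  - 2^3*5^1*13^2*47^1*59^1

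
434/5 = 86 + 4/5  =  86.80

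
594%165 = 99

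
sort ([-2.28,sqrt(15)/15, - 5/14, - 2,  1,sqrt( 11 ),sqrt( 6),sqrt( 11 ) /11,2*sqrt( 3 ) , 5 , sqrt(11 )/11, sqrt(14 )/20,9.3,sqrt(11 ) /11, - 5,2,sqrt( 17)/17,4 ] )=[ - 5, - 2.28, - 2, - 5/14, sqrt( 14 ) /20 , sqrt( 17)/17, sqrt( 15 )/15,sqrt ( 11 ) /11,sqrt(11 )/11, sqrt( 11 )/11, 1,2, sqrt( 6), sqrt( 11 ), 2 *sqrt( 3 ), 4, 5,9.3 ] 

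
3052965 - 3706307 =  - 653342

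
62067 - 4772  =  57295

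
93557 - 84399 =9158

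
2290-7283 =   -  4993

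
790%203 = 181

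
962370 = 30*32079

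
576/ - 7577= -576/7577 = - 0.08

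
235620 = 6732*35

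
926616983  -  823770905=102846078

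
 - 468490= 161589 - 630079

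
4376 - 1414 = 2962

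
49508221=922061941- 872553720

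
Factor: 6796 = 2^2*1699^1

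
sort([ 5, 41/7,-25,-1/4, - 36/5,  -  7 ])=[ - 25, - 36/5 , - 7, - 1/4, 5,41/7]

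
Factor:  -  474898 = -2^1 * 367^1* 647^1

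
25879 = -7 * ( - 3697 ) 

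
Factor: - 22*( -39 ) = 2^1*3^1*11^1*13^1=858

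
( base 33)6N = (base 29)7i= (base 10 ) 221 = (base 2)11011101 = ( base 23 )9E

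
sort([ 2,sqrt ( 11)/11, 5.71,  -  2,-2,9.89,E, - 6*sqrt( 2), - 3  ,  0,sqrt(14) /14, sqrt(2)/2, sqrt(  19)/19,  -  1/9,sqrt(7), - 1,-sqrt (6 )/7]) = [ - 6 * sqrt(2), - 3, - 2, - 2, - 1, - sqrt(6 ) /7, - 1/9,  0,  sqrt( 19 )/19,sqrt(14) /14,sqrt(11)/11,sqrt(2 ) /2,2 , sqrt(7),E , 5.71, 9.89]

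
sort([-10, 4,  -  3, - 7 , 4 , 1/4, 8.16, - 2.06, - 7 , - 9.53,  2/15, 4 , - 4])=[ - 10, -9.53 , - 7,-7,-4,-3, - 2.06, 2/15,  1/4, 4, 4, 4, 8.16]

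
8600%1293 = 842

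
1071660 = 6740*159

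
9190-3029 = 6161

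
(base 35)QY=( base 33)sk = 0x3b0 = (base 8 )1660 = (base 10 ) 944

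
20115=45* 447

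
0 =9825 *0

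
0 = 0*13728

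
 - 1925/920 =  - 385/184 = - 2.09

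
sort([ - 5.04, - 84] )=[ -84 ,  -  5.04]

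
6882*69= 474858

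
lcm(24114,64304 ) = 192912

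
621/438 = 1 + 61/146 = 1.42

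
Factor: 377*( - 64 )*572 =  - 2^8*11^1 * 13^2*29^1 =- 13801216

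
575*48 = 27600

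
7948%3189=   1570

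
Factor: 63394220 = 2^2*5^1*277^1*11443^1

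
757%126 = 1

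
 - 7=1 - 8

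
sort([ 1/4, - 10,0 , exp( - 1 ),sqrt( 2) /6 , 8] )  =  [- 10,0, sqrt( 2) /6, 1/4,  exp(-1),8 ] 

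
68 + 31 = 99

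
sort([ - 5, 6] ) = [ - 5,6]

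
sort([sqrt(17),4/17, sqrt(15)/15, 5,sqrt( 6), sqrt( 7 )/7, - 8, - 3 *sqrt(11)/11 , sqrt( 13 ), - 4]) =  [ - 8, - 4,-3*sqrt( 11 ) /11, 4/17, sqrt( 15)/15, sqrt( 7)/7, sqrt( 6 ), sqrt( 13 ), sqrt(17),5] 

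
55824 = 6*9304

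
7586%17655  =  7586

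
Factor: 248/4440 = 3^(-1 )*5^(-1)*31^1*37^( - 1)  =  31/555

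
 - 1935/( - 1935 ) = 1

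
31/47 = 31/47 = 0.66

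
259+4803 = 5062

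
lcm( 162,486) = 486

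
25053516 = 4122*6078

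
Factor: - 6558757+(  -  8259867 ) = -2^6 * 23^1 * 10067^1 = - 14818624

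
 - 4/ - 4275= 4/4275 =0.00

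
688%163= 36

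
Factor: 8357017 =19^1 * 29^2*523^1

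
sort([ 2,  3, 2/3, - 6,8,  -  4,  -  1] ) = [-6, - 4, - 1,2/3 , 2,3 , 8]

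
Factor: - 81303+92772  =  3^1*3823^1  =  11469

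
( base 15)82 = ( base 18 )6E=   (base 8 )172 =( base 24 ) 52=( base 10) 122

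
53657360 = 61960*866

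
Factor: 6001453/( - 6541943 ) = -709^(-1) * 9227^(-1 )*6001453^1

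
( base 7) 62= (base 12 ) 38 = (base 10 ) 44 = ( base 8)54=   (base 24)1k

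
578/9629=578/9629 = 0.06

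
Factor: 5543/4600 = 241/200= 2^( - 3)*5^( - 2 )*241^1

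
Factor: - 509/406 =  - 2^ (-1 )*7^( - 1)*29^( - 1 )*509^1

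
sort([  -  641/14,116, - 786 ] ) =[  -  786, - 641/14, 116]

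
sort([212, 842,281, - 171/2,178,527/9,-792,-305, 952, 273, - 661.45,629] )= [ - 792, -661.45, - 305,-171/2,527/9,178, 212,273, 281,629  ,  842,952]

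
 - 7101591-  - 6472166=- 629425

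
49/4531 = 49/4531=0.01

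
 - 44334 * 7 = -310338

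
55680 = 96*580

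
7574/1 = 7574 = 7574.00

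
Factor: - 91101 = - 3^1*30367^1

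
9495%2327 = 187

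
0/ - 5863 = 0/1 = - 0.00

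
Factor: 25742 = 2^1*61^1*211^1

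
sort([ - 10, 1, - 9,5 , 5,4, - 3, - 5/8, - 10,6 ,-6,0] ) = [ - 10, - 10, - 9,- 6,-3,- 5/8,0,  1,4, 5,5,6] 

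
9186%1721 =581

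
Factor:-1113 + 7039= 2^1*2963^1  =  5926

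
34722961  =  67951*511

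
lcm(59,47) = 2773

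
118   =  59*2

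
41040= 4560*9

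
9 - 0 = 9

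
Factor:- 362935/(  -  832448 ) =2^(- 6)*5^1 * 29^1 * 2503^1 * 13007^ (-1 )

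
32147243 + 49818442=81965685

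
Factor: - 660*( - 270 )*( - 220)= - 2^5 *3^4*5^3*11^2 =- 39204000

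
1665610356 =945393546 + 720216810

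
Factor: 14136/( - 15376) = -57/62= -2^(-1 ) * 3^1 * 19^1*31^( - 1)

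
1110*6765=7509150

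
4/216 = 1/54 = 0.02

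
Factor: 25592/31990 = 2^2*5^( - 1)  =  4/5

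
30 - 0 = 30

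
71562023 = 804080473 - 732518450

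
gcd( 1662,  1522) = 2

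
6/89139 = 2/29713 = 0.00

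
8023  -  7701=322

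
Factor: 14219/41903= 59^1*241^1*41903^( - 1 ) 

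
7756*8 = 62048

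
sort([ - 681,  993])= [-681,993] 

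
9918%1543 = 660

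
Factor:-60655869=  -  3^2*6739541^1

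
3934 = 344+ 3590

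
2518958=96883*26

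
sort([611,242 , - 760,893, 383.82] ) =[ - 760, 242 , 383.82,611,893] 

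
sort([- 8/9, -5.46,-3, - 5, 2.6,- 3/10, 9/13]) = [ - 5.46, - 5, - 3, - 8/9, - 3/10, 9/13, 2.6]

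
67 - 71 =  - 4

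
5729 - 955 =4774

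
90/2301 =30/767 = 0.04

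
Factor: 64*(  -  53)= -2^6*53^1 = -3392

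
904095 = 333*2715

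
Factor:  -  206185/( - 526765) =7^1*43^1*769^( - 1 ) = 301/769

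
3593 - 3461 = 132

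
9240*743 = 6865320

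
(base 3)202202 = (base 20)180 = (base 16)230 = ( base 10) 560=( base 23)118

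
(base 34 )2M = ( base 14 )66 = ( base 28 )36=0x5A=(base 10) 90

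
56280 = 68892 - 12612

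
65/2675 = 13/535 = 0.02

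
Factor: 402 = 2^1*3^1*67^1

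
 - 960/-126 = 160/21 = 7.62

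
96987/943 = 102 + 801/943 = 102.85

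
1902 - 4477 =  -2575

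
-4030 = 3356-7386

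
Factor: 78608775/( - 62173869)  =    -  26202925/20724623 =- 5^2*7^1*79^( - 1 )*149731^1*262337^( -1) 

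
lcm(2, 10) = 10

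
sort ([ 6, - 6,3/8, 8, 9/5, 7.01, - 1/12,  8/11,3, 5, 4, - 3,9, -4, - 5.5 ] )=[ - 6,  -  5.5, - 4, - 3 , - 1/12,  3/8,8/11,9/5,3,4, 5, 6,7.01,8,9 ]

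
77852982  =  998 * 78009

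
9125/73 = 125 = 125.00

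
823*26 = 21398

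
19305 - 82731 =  - 63426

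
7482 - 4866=2616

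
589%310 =279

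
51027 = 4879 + 46148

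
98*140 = 13720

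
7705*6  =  46230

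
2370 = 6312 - 3942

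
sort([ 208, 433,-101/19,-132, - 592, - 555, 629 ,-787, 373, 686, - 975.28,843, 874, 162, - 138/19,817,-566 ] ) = [ - 975.28,-787,-592,-566, - 555, - 132,-138/19, - 101/19 , 162,  208,373 , 433, 629, 686, 817,843,874] 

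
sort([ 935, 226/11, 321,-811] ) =[-811,226/11 , 321,935 ]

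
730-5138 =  - 4408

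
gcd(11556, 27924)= 12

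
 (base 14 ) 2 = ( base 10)2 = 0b10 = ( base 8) 2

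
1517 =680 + 837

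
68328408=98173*696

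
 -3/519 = -1/173 = - 0.01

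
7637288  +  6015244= 13652532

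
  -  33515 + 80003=46488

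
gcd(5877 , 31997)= 653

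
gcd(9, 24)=3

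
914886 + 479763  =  1394649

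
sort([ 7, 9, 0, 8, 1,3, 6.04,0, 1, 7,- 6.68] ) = [ - 6.68, 0,  0 , 1,1, 3, 6.04,7, 7, 8, 9] 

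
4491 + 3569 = 8060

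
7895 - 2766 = 5129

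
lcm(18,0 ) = 0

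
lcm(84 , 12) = 84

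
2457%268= 45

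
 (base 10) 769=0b1100000001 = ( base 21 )1fd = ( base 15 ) 364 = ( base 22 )1cl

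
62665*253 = 15854245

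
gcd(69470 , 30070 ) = 10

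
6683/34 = 196 +19/34 = 196.56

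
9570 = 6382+3188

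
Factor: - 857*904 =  - 774728 = -  2^3*113^1 *857^1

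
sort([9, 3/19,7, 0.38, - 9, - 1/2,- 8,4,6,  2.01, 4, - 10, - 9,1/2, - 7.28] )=[ - 10, - 9, - 9, - 8 , - 7.28, - 1/2, 3/19 , 0.38, 1/2, 2.01,4, 4, 6,7, 9] 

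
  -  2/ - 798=1/399 = 0.00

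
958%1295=958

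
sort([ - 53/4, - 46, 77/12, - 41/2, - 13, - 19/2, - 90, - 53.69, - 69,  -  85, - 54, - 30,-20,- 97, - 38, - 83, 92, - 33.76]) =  [-97, - 90,-85, - 83, - 69, - 54,  -  53.69, - 46,- 38, - 33.76, - 30 , - 41/2, - 20,  -  53/4 , - 13 , - 19/2, 77/12, 92 ] 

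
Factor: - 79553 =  - 19^1*53^1*79^1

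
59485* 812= 48301820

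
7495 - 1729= 5766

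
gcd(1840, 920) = 920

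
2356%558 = 124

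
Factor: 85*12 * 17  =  17340 = 2^2 * 3^1*5^1 * 17^2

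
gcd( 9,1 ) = 1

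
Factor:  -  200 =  - 2^3*5^2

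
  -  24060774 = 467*( - 51522 ) 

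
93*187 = 17391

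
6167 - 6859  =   - 692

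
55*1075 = 59125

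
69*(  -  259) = -17871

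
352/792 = 4/9 = 0.44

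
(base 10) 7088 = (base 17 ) 178g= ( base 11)5364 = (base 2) 1101110110000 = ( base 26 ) acg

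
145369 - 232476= -87107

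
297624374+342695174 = 640319548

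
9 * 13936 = 125424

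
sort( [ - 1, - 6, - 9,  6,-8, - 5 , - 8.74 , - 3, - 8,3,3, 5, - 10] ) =[ - 10, - 9, - 8.74, -8, - 8, - 6, - 5,-3,- 1,3, 3 , 5,6 ]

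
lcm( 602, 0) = 0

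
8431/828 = 8431/828 = 10.18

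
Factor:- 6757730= - 2^1*5^1*7^1*19^1*5081^1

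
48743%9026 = 3613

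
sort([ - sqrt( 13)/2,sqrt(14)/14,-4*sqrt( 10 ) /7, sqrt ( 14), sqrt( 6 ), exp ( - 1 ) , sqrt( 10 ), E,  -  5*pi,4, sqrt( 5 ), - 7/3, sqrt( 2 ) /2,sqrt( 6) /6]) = [ - 5*pi,  -  7/3,  -  4*sqrt(10 )/7, - sqrt( 13 ) /2, sqrt(14) /14, exp(  -  1 ), sqrt( 6) /6, sqrt(2)/2,  sqrt ( 5), sqrt( 6), E,  sqrt( 10), sqrt( 14 ),4 ] 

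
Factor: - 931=-7^2*19^1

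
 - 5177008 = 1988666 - 7165674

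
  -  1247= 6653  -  7900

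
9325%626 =561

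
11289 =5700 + 5589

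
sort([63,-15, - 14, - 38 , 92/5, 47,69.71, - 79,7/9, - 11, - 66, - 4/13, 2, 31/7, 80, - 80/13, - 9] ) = [-79, - 66,-38, - 15, - 14, - 11, - 9, - 80/13, - 4/13, 7/9, 2,31/7, 92/5 , 47, 63,69.71, 80]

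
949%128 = 53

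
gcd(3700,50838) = 74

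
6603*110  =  726330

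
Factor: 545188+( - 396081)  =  7^2*17^1*179^1=149107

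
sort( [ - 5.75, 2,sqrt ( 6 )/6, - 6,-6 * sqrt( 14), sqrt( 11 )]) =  [ - 6*sqrt(14), - 6, - 5.75, sqrt( 6 )/6,2, sqrt(11 )] 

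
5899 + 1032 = 6931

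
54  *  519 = 28026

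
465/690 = 31/46 = 0.67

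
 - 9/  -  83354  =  9/83354 = 0.00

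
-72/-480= 3/20 = 0.15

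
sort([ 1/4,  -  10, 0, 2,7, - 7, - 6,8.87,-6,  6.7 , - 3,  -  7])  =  [  -  10,- 7,-7, - 6,- 6,-3,0,1/4,2,6.7 , 7,  8.87]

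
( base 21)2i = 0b111100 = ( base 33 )1r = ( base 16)3C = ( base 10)60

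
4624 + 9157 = 13781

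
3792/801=1264/267 = 4.73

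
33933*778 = 26399874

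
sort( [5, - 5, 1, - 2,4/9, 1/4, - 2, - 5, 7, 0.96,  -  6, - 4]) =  [-6, - 5 , - 5,  -  4, -2, - 2,1/4, 4/9, 0.96,1, 5, 7 ] 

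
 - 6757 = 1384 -8141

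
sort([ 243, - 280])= [  -  280,243 ] 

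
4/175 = 4/175=0.02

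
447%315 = 132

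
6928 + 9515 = 16443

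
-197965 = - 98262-99703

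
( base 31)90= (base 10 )279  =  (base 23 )c3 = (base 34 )87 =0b100010111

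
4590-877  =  3713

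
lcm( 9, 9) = 9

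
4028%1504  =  1020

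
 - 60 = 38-98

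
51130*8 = 409040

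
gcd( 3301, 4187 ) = 1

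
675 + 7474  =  8149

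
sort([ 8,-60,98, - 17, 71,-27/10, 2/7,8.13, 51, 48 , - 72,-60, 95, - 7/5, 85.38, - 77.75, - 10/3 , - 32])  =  [ - 77.75, - 72, - 60, - 60, - 32, - 17,-10/3, - 27/10, - 7/5,2/7, 8, 8.13,48,  51,  71, 85.38 , 95,  98 ] 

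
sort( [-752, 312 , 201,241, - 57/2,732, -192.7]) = [ - 752, - 192.7, - 57/2,201,  241,312,732]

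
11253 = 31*363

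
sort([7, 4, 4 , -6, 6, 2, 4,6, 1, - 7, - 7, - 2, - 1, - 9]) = [ - 9, - 7, - 7, - 6,-2, - 1, 1, 2,  4, 4, 4, 6, 6, 7]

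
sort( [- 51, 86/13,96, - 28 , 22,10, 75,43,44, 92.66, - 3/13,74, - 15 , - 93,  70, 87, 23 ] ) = [  -  93, - 51, - 28,-15, - 3/13,86/13,10, 22,23,43 , 44,70,  74,75,87,  92.66  ,  96]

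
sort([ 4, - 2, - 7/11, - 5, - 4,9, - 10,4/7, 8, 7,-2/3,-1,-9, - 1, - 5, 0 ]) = [ - 10, - 9,-5, - 5, - 4, - 2, - 1, - 1,-2/3 , - 7/11 , 0, 4/7,4,7 , 8 , 9]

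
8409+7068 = 15477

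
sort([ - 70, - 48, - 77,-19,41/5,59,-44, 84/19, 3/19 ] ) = [ - 77, - 70,-48, - 44,  -  19, 3/19 , 84/19,41/5, 59]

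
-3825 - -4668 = 843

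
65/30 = 13/6 = 2.17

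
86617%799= 325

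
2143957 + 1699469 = 3843426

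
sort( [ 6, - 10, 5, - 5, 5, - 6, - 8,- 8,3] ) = [ - 10 , - 8, - 8,  -  6, - 5,3,5,5, 6]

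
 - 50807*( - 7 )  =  355649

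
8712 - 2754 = 5958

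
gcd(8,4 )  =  4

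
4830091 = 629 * 7679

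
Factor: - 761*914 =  - 695554   =  - 2^1*457^1 * 761^1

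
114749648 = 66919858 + 47829790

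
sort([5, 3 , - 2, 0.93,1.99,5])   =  [ - 2,0.93 , 1.99,3,5, 5] 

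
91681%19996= 11697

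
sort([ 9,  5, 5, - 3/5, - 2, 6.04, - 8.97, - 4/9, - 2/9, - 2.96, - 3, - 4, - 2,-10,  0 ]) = [ - 10, - 8.97,-4, - 3, - 2.96 , -2,-2,-3/5, - 4/9, - 2/9,0 , 5, 5,6.04,9 ]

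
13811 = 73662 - 59851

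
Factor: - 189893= - 11^1*61^1*283^1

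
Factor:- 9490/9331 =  - 2^1*5^1*7^( - 1) * 13^1 * 31^( - 1 )*43^( - 1 ) * 73^1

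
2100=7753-5653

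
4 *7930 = 31720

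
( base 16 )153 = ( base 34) 9X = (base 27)CF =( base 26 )d1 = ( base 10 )339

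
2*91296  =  182592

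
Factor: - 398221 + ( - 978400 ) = - 1376621^1 = - 1376621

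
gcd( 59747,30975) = 1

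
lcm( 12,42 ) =84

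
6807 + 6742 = 13549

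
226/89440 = 113/44720 = 0.00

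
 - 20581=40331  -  60912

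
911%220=31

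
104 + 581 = 685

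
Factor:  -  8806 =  - 2^1 *7^1 * 17^1*37^1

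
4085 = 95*43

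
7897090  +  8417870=16314960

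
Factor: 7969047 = 3^1*41^1*67^1* 967^1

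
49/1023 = 49/1023 = 0.05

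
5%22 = 5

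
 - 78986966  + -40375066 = - 119362032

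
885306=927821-42515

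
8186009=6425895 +1760114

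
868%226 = 190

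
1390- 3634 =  - 2244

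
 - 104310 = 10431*(-10) 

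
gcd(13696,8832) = 128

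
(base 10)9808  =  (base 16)2650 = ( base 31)A6C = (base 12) 5814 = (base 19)1834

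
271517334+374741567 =646258901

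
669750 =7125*94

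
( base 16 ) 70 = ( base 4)1300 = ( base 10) 112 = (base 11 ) a2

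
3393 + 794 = 4187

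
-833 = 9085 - 9918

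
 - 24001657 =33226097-57227754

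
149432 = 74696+74736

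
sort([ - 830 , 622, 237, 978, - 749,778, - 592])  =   [ - 830, - 749, - 592, 237, 622 , 778, 978 ]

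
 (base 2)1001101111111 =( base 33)4j8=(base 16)137f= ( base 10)4991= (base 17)104a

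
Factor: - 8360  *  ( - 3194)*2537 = 2^4*5^1*11^1*19^1 * 43^1 * 59^1 * 1597^1= 67742568080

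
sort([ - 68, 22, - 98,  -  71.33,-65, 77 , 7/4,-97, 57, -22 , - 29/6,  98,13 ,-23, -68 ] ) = [-98, -97,-71.33,- 68, - 68, - 65, - 23, - 22,-29/6, 7/4,13,22,57,77,98 ]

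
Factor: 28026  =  2^1*3^4 * 173^1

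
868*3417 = 2965956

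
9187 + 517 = 9704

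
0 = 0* 311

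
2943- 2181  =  762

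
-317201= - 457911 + 140710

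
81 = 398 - 317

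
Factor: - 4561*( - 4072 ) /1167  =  2^3*3^(-1)*389^(  -  1)* 509^1*4561^1 = 18572392/1167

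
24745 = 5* 4949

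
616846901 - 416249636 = 200597265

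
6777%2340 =2097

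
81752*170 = 13897840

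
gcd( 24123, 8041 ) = 8041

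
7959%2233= 1260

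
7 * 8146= 57022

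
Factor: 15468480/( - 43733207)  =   - 2^6*3^2*5^1*7^( - 1 )*41^1*131^1*6247601^(  -  1)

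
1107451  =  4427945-3320494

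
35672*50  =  1783600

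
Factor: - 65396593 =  - 43^1*1520851^1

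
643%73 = 59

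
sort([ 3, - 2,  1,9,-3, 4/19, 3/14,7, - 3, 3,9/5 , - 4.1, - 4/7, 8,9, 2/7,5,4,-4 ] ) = [  -  4.1, - 4,-3, - 3,-2 , - 4/7,4/19,3/14,2/7, 1,  9/5, 3, 3, 4, 5 , 7,8, 9,9]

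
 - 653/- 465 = 1 + 188/465 = 1.40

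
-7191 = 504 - 7695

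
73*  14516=1059668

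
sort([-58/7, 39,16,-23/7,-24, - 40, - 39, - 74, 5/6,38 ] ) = [-74, - 40,  -  39,-24 ,- 58/7,  -  23/7, 5/6,16, 38,39 ]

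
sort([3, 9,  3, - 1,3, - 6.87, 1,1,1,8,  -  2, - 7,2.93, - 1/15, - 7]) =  [ -7, - 7, - 6.87, - 2, - 1, - 1/15, 1,1,1,2.93,3, 3,3,8, 9]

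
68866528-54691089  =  14175439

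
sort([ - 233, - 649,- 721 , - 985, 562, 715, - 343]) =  [ - 985, - 721, - 649 , - 343, - 233,562 , 715]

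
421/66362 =421/66362= 0.01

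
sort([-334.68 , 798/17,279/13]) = [-334.68, 279/13,798/17 ]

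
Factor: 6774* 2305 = 15614070 = 2^1*3^1*5^1*461^1*1129^1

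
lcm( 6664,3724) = 126616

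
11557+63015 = 74572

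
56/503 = 56/503  =  0.11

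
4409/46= 95 + 39/46 = 95.85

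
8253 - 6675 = 1578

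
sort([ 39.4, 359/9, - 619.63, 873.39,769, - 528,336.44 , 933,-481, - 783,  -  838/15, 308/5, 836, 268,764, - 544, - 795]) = [-795,-783, - 619.63, -544,-528, - 481, - 838/15,39.4, 359/9,308/5,  268,336.44,764,769,836, 873.39, 933]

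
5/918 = 5/918= 0.01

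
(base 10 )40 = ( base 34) 16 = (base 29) 1B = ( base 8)50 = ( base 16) 28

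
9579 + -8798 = 781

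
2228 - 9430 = - 7202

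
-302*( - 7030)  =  2123060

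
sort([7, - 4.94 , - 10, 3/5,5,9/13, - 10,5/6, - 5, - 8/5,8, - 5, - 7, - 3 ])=[-10, - 10 , - 7, -5, - 5, - 4.94, - 3,-8/5,3/5,9/13,5/6,5,7,8]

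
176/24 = 7+1/3 = 7.33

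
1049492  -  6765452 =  - 5715960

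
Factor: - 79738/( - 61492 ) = 2^( - 1)*15373^( - 1) * 39869^1= 39869/30746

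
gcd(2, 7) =1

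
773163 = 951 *813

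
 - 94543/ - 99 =94543/99 = 954.98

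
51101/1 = 51101 = 51101.00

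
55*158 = 8690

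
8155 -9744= - 1589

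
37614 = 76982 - 39368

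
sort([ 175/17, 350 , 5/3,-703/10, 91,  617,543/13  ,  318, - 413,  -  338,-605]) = [ - 605, - 413,  -  338 , - 703/10,  5/3, 175/17,543/13, 91,318, 350 , 617 ]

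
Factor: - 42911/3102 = - 2^(- 1)*3^( - 1 )*83^1 = - 83/6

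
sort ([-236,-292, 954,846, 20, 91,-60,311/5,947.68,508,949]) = [ - 292, - 236 ,- 60, 20,311/5, 91,508, 846, 947.68,  949,954]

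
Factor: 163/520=2^ (-3 ) * 5^( - 1)*13^( - 1)*163^1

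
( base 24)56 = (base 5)1001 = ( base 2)1111110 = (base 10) 126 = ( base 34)3O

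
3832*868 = 3326176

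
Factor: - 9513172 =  - 2^2*2378293^1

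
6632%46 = 8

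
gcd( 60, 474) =6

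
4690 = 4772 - 82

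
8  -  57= - 49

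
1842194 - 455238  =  1386956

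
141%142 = 141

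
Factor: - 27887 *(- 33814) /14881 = 942971018/14881 = 2^1*11^1*23^( - 1)*29^1*53^1*79^1 * 353^1 * 647^( - 1)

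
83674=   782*107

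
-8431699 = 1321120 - 9752819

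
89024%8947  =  8501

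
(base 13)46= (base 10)58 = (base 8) 72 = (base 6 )134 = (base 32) 1q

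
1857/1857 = 1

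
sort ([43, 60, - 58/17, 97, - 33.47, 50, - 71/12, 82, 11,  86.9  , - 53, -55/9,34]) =[ - 53, - 33.47, - 55/9, - 71/12, - 58/17,11 , 34, 43,50,60, 82,  86.9,97]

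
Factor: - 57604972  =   - 2^2*23^1*293^1*2137^1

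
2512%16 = 0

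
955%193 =183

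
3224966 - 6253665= -3028699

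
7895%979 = 63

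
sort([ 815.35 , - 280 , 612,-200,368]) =[ - 280,  -  200, 368,  612, 815.35 ] 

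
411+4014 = 4425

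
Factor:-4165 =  - 5^1*7^2*17^1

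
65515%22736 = 20043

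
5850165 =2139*2735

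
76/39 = 1 + 37/39   =  1.95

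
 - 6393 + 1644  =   - 4749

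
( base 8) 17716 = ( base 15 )262c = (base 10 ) 8142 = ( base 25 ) d0h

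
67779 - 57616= 10163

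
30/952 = 15/476=0.03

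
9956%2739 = 1739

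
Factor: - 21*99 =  - 3^3*7^1*11^1 = - 2079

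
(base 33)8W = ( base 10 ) 296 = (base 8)450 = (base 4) 10220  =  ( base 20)EG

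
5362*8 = 42896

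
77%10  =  7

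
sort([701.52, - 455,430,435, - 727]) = [-727, - 455,430,435, 701.52]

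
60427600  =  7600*7951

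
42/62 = 21/31 = 0.68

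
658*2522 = 1659476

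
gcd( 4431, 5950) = 7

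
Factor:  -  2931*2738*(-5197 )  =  41706330366 = 2^1*3^1* 37^2*977^1*5197^1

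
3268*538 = 1758184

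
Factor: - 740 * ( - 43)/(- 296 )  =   - 215/2  =  - 2^ ( - 1 ) * 5^1*43^1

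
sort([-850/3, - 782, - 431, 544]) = [ - 782, - 431, - 850/3  ,  544 ] 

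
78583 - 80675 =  - 2092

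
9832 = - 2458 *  ( - 4) 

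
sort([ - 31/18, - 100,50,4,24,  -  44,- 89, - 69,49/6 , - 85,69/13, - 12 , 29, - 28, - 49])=[ - 100 , - 89, - 85, - 69, - 49, - 44, - 28, - 12, - 31/18,4, 69/13, 49/6,24,29, 50 ]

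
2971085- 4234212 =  - 1263127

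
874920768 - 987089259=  - 112168491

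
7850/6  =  1308+1/3= 1308.33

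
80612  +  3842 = 84454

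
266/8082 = 133/4041 = 0.03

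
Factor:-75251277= - 3^2 *41^1*47^1* 4339^1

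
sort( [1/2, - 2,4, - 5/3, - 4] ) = [ - 4, - 2, -5/3, 1/2, 4]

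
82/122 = 41/61 = 0.67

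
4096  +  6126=10222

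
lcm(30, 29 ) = 870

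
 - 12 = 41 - 53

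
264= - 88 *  ( - 3) 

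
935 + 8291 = 9226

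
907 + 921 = 1828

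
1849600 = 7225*256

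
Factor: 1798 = 2^1*29^1*31^1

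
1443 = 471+972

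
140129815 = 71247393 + 68882422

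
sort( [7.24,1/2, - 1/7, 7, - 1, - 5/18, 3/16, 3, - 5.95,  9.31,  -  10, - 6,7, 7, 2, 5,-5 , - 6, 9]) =[ - 10, - 6,-6,-5.95, - 5,-1, - 5/18, - 1/7,3/16,1/2,2,3, 5, 7 , 7 , 7,7.24, 9, 9.31 ]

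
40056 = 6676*6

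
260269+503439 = 763708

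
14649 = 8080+6569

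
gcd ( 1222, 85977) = 1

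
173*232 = 40136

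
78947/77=1025 + 2/7 = 1025.29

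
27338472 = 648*42189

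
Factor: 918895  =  5^1*37^1*  4967^1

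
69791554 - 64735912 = 5055642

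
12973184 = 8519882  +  4453302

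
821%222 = 155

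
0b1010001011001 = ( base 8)12131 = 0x1459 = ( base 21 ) bh1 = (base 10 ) 5209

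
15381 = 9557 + 5824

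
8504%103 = 58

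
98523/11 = 8956 + 7/11 = 8956.64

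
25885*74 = 1915490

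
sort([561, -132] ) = [  -  132,561]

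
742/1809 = 742/1809 = 0.41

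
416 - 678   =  -262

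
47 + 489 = 536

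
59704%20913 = 17878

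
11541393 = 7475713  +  4065680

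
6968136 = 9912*703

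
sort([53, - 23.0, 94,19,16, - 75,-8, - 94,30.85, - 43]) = [ - 94, - 75, - 43, - 23.0,-8,16,19 , 30.85,53,94 ]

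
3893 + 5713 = 9606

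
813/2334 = 271/778  =  0.35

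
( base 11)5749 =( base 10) 7555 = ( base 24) D2J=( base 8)16603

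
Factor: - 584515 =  - 5^1 * 116903^1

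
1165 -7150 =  - 5985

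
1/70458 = 1/70458 = 0.00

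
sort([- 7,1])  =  [ - 7, 1 ]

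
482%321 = 161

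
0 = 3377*0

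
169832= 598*284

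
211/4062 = 211/4062 = 0.05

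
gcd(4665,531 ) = 3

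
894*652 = 582888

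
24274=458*53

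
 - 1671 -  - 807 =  - 864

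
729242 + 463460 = 1192702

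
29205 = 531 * 55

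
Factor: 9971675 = 5^2*7^1*19^1*2999^1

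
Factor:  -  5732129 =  - 13^1*19^1*23^1*1009^1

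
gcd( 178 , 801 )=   89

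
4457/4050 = 4457/4050= 1.10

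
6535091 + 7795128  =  14330219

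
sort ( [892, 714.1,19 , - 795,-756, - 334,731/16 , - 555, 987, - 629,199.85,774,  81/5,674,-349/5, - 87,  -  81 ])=[  -  795, - 756, - 629, - 555, - 334, - 87,  -  81, - 349/5, 81/5,19, 731/16,199.85,  674,714.1 , 774, 892,987]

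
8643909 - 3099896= 5544013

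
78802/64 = 1231+9/32  =  1231.28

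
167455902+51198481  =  218654383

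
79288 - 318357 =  - 239069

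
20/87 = 20/87 = 0.23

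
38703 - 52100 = - 13397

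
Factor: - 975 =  - 3^1*5^2*13^1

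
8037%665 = 57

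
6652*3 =19956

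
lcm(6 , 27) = 54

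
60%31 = 29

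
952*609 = 579768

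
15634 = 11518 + 4116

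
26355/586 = 44 + 571/586 = 44.97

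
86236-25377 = 60859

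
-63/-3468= 21/1156 = 0.02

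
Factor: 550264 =2^3*11^1*13^2*37^1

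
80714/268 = 40357/134 = 301.17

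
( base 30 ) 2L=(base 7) 144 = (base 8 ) 121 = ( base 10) 81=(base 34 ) 2d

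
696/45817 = 696/45817=0.02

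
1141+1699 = 2840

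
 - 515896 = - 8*64487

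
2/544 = 1/272 = 0.00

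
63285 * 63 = 3986955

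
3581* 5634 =20175354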